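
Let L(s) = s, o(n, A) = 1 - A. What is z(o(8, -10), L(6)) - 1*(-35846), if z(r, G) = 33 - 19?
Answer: 35860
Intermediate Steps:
z(r, G) = 14
z(o(8, -10), L(6)) - 1*(-35846) = 14 - 1*(-35846) = 14 + 35846 = 35860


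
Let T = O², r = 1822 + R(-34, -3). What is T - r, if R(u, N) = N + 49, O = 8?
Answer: -1804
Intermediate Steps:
R(u, N) = 49 + N
r = 1868 (r = 1822 + (49 - 3) = 1822 + 46 = 1868)
T = 64 (T = 8² = 64)
T - r = 64 - 1*1868 = 64 - 1868 = -1804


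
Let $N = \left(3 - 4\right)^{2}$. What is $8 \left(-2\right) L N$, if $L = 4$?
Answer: $-64$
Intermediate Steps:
$N = 1$ ($N = \left(-1\right)^{2} = 1$)
$8 \left(-2\right) L N = 8 \left(-2\right) 4 \cdot 1 = \left(-16\right) 4 \cdot 1 = \left(-64\right) 1 = -64$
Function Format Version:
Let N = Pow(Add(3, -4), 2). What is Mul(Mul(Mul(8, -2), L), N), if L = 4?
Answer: -64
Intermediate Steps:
N = 1 (N = Pow(-1, 2) = 1)
Mul(Mul(Mul(8, -2), L), N) = Mul(Mul(Mul(8, -2), 4), 1) = Mul(Mul(-16, 4), 1) = Mul(-64, 1) = -64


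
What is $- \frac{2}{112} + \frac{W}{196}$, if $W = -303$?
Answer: $- \frac{613}{392} \approx -1.5638$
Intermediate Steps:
$- \frac{2}{112} + \frac{W}{196} = - \frac{2}{112} - \frac{303}{196} = \left(-2\right) \frac{1}{112} - \frac{303}{196} = - \frac{1}{56} - \frac{303}{196} = - \frac{613}{392}$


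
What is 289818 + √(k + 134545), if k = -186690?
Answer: 289818 + I*√52145 ≈ 2.8982e+5 + 228.35*I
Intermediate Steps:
289818 + √(k + 134545) = 289818 + √(-186690 + 134545) = 289818 + √(-52145) = 289818 + I*√52145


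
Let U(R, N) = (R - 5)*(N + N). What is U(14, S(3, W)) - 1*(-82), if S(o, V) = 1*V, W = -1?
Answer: 64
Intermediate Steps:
S(o, V) = V
U(R, N) = 2*N*(-5 + R) (U(R, N) = (-5 + R)*(2*N) = 2*N*(-5 + R))
U(14, S(3, W)) - 1*(-82) = 2*(-1)*(-5 + 14) - 1*(-82) = 2*(-1)*9 + 82 = -18 + 82 = 64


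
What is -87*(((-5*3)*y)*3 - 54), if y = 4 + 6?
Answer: 43848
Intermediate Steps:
y = 10
-87*(((-5*3)*y)*3 - 54) = -87*((-5*3*10)*3 - 54) = -87*(-15*10*3 - 54) = -87*(-150*3 - 54) = -87*(-450 - 54) = -87*(-504) = 43848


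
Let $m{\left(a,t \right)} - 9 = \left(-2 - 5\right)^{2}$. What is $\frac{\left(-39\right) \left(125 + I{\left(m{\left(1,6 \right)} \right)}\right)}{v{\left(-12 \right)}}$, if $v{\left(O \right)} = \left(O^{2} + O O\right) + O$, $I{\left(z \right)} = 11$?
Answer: $- \frac{442}{23} \approx -19.217$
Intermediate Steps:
$m{\left(a,t \right)} = 58$ ($m{\left(a,t \right)} = 9 + \left(-2 - 5\right)^{2} = 9 + \left(-7\right)^{2} = 9 + 49 = 58$)
$v{\left(O \right)} = O + 2 O^{2}$ ($v{\left(O \right)} = \left(O^{2} + O^{2}\right) + O = 2 O^{2} + O = O + 2 O^{2}$)
$\frac{\left(-39\right) \left(125 + I{\left(m{\left(1,6 \right)} \right)}\right)}{v{\left(-12 \right)}} = \frac{\left(-39\right) \left(125 + 11\right)}{\left(-12\right) \left(1 + 2 \left(-12\right)\right)} = \frac{\left(-39\right) 136}{\left(-12\right) \left(1 - 24\right)} = - \frac{5304}{\left(-12\right) \left(-23\right)} = - \frac{5304}{276} = \left(-5304\right) \frac{1}{276} = - \frac{442}{23}$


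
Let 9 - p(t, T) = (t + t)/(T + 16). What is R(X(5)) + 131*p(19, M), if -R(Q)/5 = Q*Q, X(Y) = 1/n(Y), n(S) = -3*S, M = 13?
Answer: 1314556/1305 ≈ 1007.3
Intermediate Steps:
p(t, T) = 9 - 2*t/(16 + T) (p(t, T) = 9 - (t + t)/(T + 16) = 9 - 2*t/(16 + T))
X(Y) = -1/(3*Y) (X(Y) = 1/(-3*Y) = -1/(3*Y))
R(Q) = -5*Q² (R(Q) = -5*Q*Q = -5*Q²)
R(X(5)) + 131*p(19, M) = -5*(-⅓/5)² + 131*((144 - 2*19 + 9*13)/(16 + 13)) = -5*(-⅓*⅕)² + 131*((144 - 38 + 117)/29) = -5*(-1/15)² + 131*((1/29)*223) = -5*1/225 + 131*(223/29) = -1/45 + 29213/29 = 1314556/1305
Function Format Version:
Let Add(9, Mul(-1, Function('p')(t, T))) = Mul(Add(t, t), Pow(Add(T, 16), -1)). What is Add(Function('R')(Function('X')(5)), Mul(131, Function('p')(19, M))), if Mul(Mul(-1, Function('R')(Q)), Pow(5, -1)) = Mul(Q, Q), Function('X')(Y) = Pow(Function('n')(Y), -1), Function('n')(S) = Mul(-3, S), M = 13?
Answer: Rational(1314556, 1305) ≈ 1007.3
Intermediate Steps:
Function('p')(t, T) = Add(9, Mul(-2, t, Pow(Add(16, T), -1))) (Function('p')(t, T) = Add(9, Mul(-1, Mul(Add(t, t), Pow(Add(T, 16), -1)))) = Add(9, Mul(-1, Mul(Mul(2, t), Pow(Add(16, T), -1)))) = Add(9, Mul(-1, Mul(2, t, Pow(Add(16, T), -1)))) = Add(9, Mul(-2, t, Pow(Add(16, T), -1))))
Function('X')(Y) = Mul(Rational(-1, 3), Pow(Y, -1)) (Function('X')(Y) = Pow(Mul(-3, Y), -1) = Mul(Rational(-1, 3), Pow(Y, -1)))
Function('R')(Q) = Mul(-5, Pow(Q, 2)) (Function('R')(Q) = Mul(-5, Mul(Q, Q)) = Mul(-5, Pow(Q, 2)))
Add(Function('R')(Function('X')(5)), Mul(131, Function('p')(19, M))) = Add(Mul(-5, Pow(Mul(Rational(-1, 3), Pow(5, -1)), 2)), Mul(131, Mul(Pow(Add(16, 13), -1), Add(144, Mul(-2, 19), Mul(9, 13))))) = Add(Mul(-5, Pow(Mul(Rational(-1, 3), Rational(1, 5)), 2)), Mul(131, Mul(Pow(29, -1), Add(144, -38, 117)))) = Add(Mul(-5, Pow(Rational(-1, 15), 2)), Mul(131, Mul(Rational(1, 29), 223))) = Add(Mul(-5, Rational(1, 225)), Mul(131, Rational(223, 29))) = Add(Rational(-1, 45), Rational(29213, 29)) = Rational(1314556, 1305)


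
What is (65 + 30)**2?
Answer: 9025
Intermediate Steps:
(65 + 30)**2 = 95**2 = 9025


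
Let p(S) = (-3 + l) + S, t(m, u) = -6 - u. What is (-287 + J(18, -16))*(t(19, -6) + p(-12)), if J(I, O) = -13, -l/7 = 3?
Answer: 10800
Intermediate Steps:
l = -21 (l = -7*3 = -21)
p(S) = -24 + S (p(S) = (-3 - 21) + S = -24 + S)
(-287 + J(18, -16))*(t(19, -6) + p(-12)) = (-287 - 13)*((-6 - 1*(-6)) + (-24 - 12)) = -300*((-6 + 6) - 36) = -300*(0 - 36) = -300*(-36) = 10800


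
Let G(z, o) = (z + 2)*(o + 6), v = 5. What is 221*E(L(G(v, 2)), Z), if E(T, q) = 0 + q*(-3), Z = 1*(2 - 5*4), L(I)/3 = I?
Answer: 11934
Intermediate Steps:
G(z, o) = (2 + z)*(6 + o)
L(I) = 3*I
Z = -18 (Z = 1*(2 - 20) = 1*(-18) = -18)
E(T, q) = -3*q (E(T, q) = 0 - 3*q = -3*q)
221*E(L(G(v, 2)), Z) = 221*(-3*(-18)) = 221*54 = 11934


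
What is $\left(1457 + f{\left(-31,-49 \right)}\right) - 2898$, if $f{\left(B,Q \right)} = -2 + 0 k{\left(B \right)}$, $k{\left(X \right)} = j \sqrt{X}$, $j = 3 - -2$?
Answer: $-1443$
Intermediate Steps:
$j = 5$ ($j = 3 + 2 = 5$)
$k{\left(X \right)} = 5 \sqrt{X}$
$f{\left(B,Q \right)} = -2$ ($f{\left(B,Q \right)} = -2 + 0 \cdot 5 \sqrt{B} = -2 + 0 = -2$)
$\left(1457 + f{\left(-31,-49 \right)}\right) - 2898 = \left(1457 - 2\right) - 2898 = 1455 - 2898 = -1443$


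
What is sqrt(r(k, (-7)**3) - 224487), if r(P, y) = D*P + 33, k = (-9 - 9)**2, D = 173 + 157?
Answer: I*sqrt(117534) ≈ 342.83*I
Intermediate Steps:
D = 330
k = 324 (k = (-18)**2 = 324)
r(P, y) = 33 + 330*P (r(P, y) = 330*P + 33 = 33 + 330*P)
sqrt(r(k, (-7)**3) - 224487) = sqrt((33 + 330*324) - 224487) = sqrt((33 + 106920) - 224487) = sqrt(106953 - 224487) = sqrt(-117534) = I*sqrt(117534)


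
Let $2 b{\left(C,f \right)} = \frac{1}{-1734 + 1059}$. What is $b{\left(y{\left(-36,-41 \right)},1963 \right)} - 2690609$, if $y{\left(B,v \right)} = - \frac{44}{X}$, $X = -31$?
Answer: $- \frac{3632322151}{1350} \approx -2.6906 \cdot 10^{6}$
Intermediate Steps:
$y{\left(B,v \right)} = \frac{44}{31}$ ($y{\left(B,v \right)} = - \frac{44}{-31} = \left(-44\right) \left(- \frac{1}{31}\right) = \frac{44}{31}$)
$b{\left(C,f \right)} = - \frac{1}{1350}$ ($b{\left(C,f \right)} = \frac{1}{2 \left(-1734 + 1059\right)} = \frac{1}{2 \left(-675\right)} = \frac{1}{2} \left(- \frac{1}{675}\right) = - \frac{1}{1350}$)
$b{\left(y{\left(-36,-41 \right)},1963 \right)} - 2690609 = - \frac{1}{1350} - 2690609 = - \frac{3632322151}{1350}$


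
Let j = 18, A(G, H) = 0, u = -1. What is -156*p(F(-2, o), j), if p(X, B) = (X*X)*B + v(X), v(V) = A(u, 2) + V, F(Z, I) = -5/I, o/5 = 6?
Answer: -52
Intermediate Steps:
o = 30 (o = 5*6 = 30)
v(V) = V (v(V) = 0 + V = V)
p(X, B) = X + B*X² (p(X, B) = (X*X)*B + X = X²*B + X = B*X² + X = X + B*X²)
-156*p(F(-2, o), j) = -156*(-5/30)*(1 + 18*(-5/30)) = -156*(-5*1/30)*(1 + 18*(-5*1/30)) = -(-26)*(1 + 18*(-⅙)) = -(-26)*(1 - 3) = -(-26)*(-2) = -156*⅓ = -52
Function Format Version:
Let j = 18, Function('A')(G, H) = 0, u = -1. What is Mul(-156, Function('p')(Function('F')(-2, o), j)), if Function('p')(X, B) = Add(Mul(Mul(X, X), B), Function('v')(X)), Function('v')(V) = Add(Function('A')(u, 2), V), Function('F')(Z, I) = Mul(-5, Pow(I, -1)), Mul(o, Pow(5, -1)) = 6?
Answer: -52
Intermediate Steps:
o = 30 (o = Mul(5, 6) = 30)
Function('v')(V) = V (Function('v')(V) = Add(0, V) = V)
Function('p')(X, B) = Add(X, Mul(B, Pow(X, 2))) (Function('p')(X, B) = Add(Mul(Mul(X, X), B), X) = Add(Mul(Pow(X, 2), B), X) = Add(Mul(B, Pow(X, 2)), X) = Add(X, Mul(B, Pow(X, 2))))
Mul(-156, Function('p')(Function('F')(-2, o), j)) = Mul(-156, Mul(Mul(-5, Pow(30, -1)), Add(1, Mul(18, Mul(-5, Pow(30, -1)))))) = Mul(-156, Mul(Mul(-5, Rational(1, 30)), Add(1, Mul(18, Mul(-5, Rational(1, 30)))))) = Mul(-156, Mul(Rational(-1, 6), Add(1, Mul(18, Rational(-1, 6))))) = Mul(-156, Mul(Rational(-1, 6), Add(1, -3))) = Mul(-156, Mul(Rational(-1, 6), -2)) = Mul(-156, Rational(1, 3)) = -52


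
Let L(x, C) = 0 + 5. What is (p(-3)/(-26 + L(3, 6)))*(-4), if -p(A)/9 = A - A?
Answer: 0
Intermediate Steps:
p(A) = 0 (p(A) = -9*(A - A) = -9*0 = 0)
L(x, C) = 5
(p(-3)/(-26 + L(3, 6)))*(-4) = (0/(-26 + 5))*(-4) = (0/(-21))*(-4) = (0*(-1/21))*(-4) = 0*(-4) = 0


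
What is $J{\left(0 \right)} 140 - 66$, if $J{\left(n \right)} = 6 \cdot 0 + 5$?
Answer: $634$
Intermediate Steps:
$J{\left(n \right)} = 5$ ($J{\left(n \right)} = 0 + 5 = 5$)
$J{\left(0 \right)} 140 - 66 = 5 \cdot 140 - 66 = 700 - 66 = 634$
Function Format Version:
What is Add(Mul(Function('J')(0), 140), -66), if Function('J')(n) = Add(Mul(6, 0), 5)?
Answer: 634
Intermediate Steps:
Function('J')(n) = 5 (Function('J')(n) = Add(0, 5) = 5)
Add(Mul(Function('J')(0), 140), -66) = Add(Mul(5, 140), -66) = Add(700, -66) = 634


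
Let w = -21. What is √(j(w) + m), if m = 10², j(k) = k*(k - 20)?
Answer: 31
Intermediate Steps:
j(k) = k*(-20 + k)
m = 100
√(j(w) + m) = √(-21*(-20 - 21) + 100) = √(-21*(-41) + 100) = √(861 + 100) = √961 = 31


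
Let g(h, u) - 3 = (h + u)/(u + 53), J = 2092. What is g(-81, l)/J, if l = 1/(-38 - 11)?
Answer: 1909/2715416 ≈ 0.00070302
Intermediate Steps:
l = -1/49 (l = 1/(-49) = -1/49 ≈ -0.020408)
g(h, u) = 3 + (h + u)/(53 + u) (g(h, u) = 3 + (h + u)/(u + 53) = 3 + (h + u)/(53 + u))
g(-81, l)/J = ((159 - 81 + 4*(-1/49))/(53 - 1/49))/2092 = ((159 - 81 - 4/49)/(2596/49))*(1/2092) = ((49/2596)*(3818/49))*(1/2092) = (1909/1298)*(1/2092) = 1909/2715416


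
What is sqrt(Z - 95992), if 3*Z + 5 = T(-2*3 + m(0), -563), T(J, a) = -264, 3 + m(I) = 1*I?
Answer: I*sqrt(864735)/3 ≈ 309.97*I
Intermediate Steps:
m(I) = -3 + I (m(I) = -3 + 1*I = -3 + I)
Z = -269/3 (Z = -5/3 + (1/3)*(-264) = -5/3 - 88 = -269/3 ≈ -89.667)
sqrt(Z - 95992) = sqrt(-269/3 - 95992) = sqrt(-288245/3) = I*sqrt(864735)/3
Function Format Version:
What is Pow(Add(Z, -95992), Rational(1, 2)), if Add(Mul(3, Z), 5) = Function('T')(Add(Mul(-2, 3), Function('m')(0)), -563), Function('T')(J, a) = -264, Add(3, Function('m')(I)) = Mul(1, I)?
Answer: Mul(Rational(1, 3), I, Pow(864735, Rational(1, 2))) ≈ Mul(309.97, I)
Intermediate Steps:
Function('m')(I) = Add(-3, I) (Function('m')(I) = Add(-3, Mul(1, I)) = Add(-3, I))
Z = Rational(-269, 3) (Z = Add(Rational(-5, 3), Mul(Rational(1, 3), -264)) = Add(Rational(-5, 3), -88) = Rational(-269, 3) ≈ -89.667)
Pow(Add(Z, -95992), Rational(1, 2)) = Pow(Add(Rational(-269, 3), -95992), Rational(1, 2)) = Pow(Rational(-288245, 3), Rational(1, 2)) = Mul(Rational(1, 3), I, Pow(864735, Rational(1, 2)))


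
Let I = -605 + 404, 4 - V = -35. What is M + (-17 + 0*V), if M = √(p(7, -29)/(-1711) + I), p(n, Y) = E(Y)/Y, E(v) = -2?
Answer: -17 + I*√588431839/1711 ≈ -17.0 + 14.177*I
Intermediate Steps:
V = 39 (V = 4 - 1*(-35) = 4 + 35 = 39)
I = -201
p(n, Y) = -2/Y
M = I*√588431839/1711 (M = √(-2/(-29)/(-1711) - 201) = √(-2*(-1/29)*(-1/1711) - 201) = √((2/29)*(-1/1711) - 201) = √(-2/49619 - 201) = √(-9973421/49619) = I*√588431839/1711 ≈ 14.177*I)
M + (-17 + 0*V) = I*√588431839/1711 + (-17 + 0*39) = I*√588431839/1711 + (-17 + 0) = I*√588431839/1711 - 17 = -17 + I*√588431839/1711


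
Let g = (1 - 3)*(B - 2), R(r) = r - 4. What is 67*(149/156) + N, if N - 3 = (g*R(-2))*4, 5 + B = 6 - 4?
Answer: -26989/156 ≈ -173.01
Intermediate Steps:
B = -3 (B = -5 + (6 - 4) = -5 + 2 = -3)
R(r) = -4 + r
g = 10 (g = (1 - 3)*(-3 - 2) = -2*(-5) = 10)
N = -237 (N = 3 + (10*(-4 - 2))*4 = 3 + (10*(-6))*4 = 3 - 60*4 = 3 - 240 = -237)
67*(149/156) + N = 67*(149/156) - 237 = 9983/156 - 237 = -26989/156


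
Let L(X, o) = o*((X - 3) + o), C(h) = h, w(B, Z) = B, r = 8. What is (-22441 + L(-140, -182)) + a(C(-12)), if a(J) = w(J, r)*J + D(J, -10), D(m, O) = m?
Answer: 36841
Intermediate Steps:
L(X, o) = o*(-3 + X + o) (L(X, o) = o*((-3 + X) + o) = o*(-3 + X + o))
a(J) = J + J² (a(J) = J*J + J = J² + J = J + J²)
(-22441 + L(-140, -182)) + a(C(-12)) = (-22441 - 182*(-3 - 140 - 182)) - 12*(1 - 12) = (-22441 - 182*(-325)) - 12*(-11) = (-22441 + 59150) + 132 = 36709 + 132 = 36841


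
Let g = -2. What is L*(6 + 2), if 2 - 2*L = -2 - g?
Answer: 8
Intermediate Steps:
L = 1 (L = 1 - (-2 - 1*(-2))/2 = 1 - (-2 + 2)/2 = 1 - ½*0 = 1 + 0 = 1)
L*(6 + 2) = 1*(6 + 2) = 1*8 = 8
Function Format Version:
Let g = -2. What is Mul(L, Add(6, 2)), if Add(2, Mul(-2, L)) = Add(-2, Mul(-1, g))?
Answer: 8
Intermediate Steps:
L = 1 (L = Add(1, Mul(Rational(-1, 2), Add(-2, Mul(-1, -2)))) = Add(1, Mul(Rational(-1, 2), Add(-2, 2))) = Add(1, Mul(Rational(-1, 2), 0)) = Add(1, 0) = 1)
Mul(L, Add(6, 2)) = Mul(1, Add(6, 2)) = Mul(1, 8) = 8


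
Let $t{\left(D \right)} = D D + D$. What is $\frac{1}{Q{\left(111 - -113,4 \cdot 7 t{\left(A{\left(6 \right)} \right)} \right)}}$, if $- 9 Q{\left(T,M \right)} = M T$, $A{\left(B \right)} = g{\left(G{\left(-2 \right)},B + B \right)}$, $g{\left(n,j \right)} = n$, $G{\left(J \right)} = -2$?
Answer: $- \frac{9}{12544} \approx -0.00071747$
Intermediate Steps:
$A{\left(B \right)} = -2$
$t{\left(D \right)} = D + D^{2}$ ($t{\left(D \right)} = D^{2} + D = D + D^{2}$)
$Q{\left(T,M \right)} = - \frac{M T}{9}$
$\frac{1}{Q{\left(111 - -113,4 \cdot 7 t{\left(A{\left(6 \right)} \right)} \right)}} = \frac{1}{\left(- \frac{1}{9}\right) 4 \cdot 7 \left(- 2 \left(1 - 2\right)\right) \left(111 - -113\right)} = \frac{1}{\left(- \frac{1}{9}\right) 28 \left(\left(-2\right) \left(-1\right)\right) \left(111 + 113\right)} = \frac{1}{\left(- \frac{1}{9}\right) 28 \cdot 2 \cdot 224} = \frac{1}{\left(- \frac{1}{9}\right) 56 \cdot 224} = \frac{1}{- \frac{12544}{9}} = - \frac{9}{12544}$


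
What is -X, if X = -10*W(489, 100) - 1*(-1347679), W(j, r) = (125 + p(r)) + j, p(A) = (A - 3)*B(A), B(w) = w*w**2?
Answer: 968658461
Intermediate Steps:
B(w) = w**3
p(A) = A**3*(-3 + A) (p(A) = (A - 3)*A**3 = (-3 + A)*A**3 = A**3*(-3 + A))
W(j, r) = 125 + j + r**3*(-3 + r) (W(j, r) = (125 + r**3*(-3 + r)) + j = 125 + j + r**3*(-3 + r))
X = -968658461 (X = -10*(125 + 489 + 100**3*(-3 + 100)) - 1*(-1347679) = -10*(125 + 489 + 1000000*97) + 1347679 = -10*(125 + 489 + 97000000) + 1347679 = -10*97000614 + 1347679 = -970006140 + 1347679 = -968658461)
-X = -1*(-968658461) = 968658461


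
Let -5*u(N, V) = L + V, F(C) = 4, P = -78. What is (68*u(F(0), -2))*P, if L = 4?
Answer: 10608/5 ≈ 2121.6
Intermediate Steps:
u(N, V) = -4/5 - V/5 (u(N, V) = -(4 + V)/5 = -4/5 - V/5)
(68*u(F(0), -2))*P = (68*(-4/5 - 1/5*(-2)))*(-78) = (68*(-4/5 + 2/5))*(-78) = (68*(-2/5))*(-78) = -136/5*(-78) = 10608/5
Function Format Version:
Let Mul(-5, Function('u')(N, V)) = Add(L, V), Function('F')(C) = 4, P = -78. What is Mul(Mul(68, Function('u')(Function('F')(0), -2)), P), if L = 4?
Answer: Rational(10608, 5) ≈ 2121.6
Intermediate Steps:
Function('u')(N, V) = Add(Rational(-4, 5), Mul(Rational(-1, 5), V)) (Function('u')(N, V) = Mul(Rational(-1, 5), Add(4, V)) = Add(Rational(-4, 5), Mul(Rational(-1, 5), V)))
Mul(Mul(68, Function('u')(Function('F')(0), -2)), P) = Mul(Mul(68, Add(Rational(-4, 5), Mul(Rational(-1, 5), -2))), -78) = Mul(Mul(68, Add(Rational(-4, 5), Rational(2, 5))), -78) = Mul(Mul(68, Rational(-2, 5)), -78) = Mul(Rational(-136, 5), -78) = Rational(10608, 5)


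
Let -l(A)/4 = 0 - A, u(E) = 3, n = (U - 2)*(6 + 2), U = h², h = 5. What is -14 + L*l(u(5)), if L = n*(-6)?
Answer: -13262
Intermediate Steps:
U = 25 (U = 5² = 25)
n = 184 (n = (25 - 2)*(6 + 2) = 23*8 = 184)
l(A) = 4*A (l(A) = -4*(0 - A) = -(-4)*A = 4*A)
L = -1104 (L = 184*(-6) = -1104)
-14 + L*l(u(5)) = -14 - 4416*3 = -14 - 1104*12 = -14 - 13248 = -13262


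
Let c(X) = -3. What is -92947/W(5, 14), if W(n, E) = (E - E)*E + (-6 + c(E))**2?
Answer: -92947/81 ≈ -1147.5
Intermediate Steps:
W(n, E) = 81 (W(n, E) = (E - E)*E + (-6 - 3)**2 = 0*E + (-9)**2 = 0 + 81 = 81)
-92947/W(5, 14) = -92947/81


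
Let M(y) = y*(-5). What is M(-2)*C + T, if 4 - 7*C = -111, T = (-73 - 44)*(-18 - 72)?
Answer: 74860/7 ≈ 10694.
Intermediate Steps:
M(y) = -5*y
T = 10530 (T = -117*(-90) = 10530)
C = 115/7 (C = 4/7 - ⅐*(-111) = 4/7 + 111/7 = 115/7 ≈ 16.429)
M(-2)*C + T = -5*(-2)*(115/7) + 10530 = 10*(115/7) + 10530 = 1150/7 + 10530 = 74860/7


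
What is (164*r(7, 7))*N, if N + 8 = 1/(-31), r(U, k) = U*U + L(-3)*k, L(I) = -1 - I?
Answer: -2572668/31 ≈ -82989.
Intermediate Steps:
r(U, k) = U² + 2*k (r(U, k) = U*U + (-1 - 1*(-3))*k = U² + (-1 + 3)*k = U² + 2*k)
N = -249/31 (N = -8 + 1/(-31) = -8 - 1/31 = -249/31 ≈ -8.0323)
(164*r(7, 7))*N = (164*(7² + 2*7))*(-249/31) = (164*(49 + 14))*(-249/31) = (164*63)*(-249/31) = 10332*(-249/31) = -2572668/31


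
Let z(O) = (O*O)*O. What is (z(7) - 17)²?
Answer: 106276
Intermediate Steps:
z(O) = O³ (z(O) = O²*O = O³)
(z(7) - 17)² = (7³ - 17)² = (343 - 17)² = 326² = 106276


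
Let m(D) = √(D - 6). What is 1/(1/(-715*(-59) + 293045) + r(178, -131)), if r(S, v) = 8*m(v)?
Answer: 335230/985340412627201 - 899033223200*I*√137/985340412627201 ≈ 3.4022e-10 - 0.010679*I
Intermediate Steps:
m(D) = √(-6 + D)
r(S, v) = 8*√(-6 + v)
1/(1/(-715*(-59) + 293045) + r(178, -131)) = 1/(1/(-715*(-59) + 293045) + 8*√(-6 - 131)) = 1/(1/(42185 + 293045) + 8*√(-137)) = 1/(1/335230 + 8*(I*√137)) = 1/(1/335230 + 8*I*√137)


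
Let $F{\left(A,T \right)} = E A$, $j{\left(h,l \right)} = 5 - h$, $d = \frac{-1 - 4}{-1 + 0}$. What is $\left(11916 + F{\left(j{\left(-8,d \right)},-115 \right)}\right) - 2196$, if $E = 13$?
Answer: $9889$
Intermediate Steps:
$d = 5$ ($d = - \frac{5}{-1} = \left(-5\right) \left(-1\right) = 5$)
$F{\left(A,T \right)} = 13 A$
$\left(11916 + F{\left(j{\left(-8,d \right)},-115 \right)}\right) - 2196 = \left(11916 + 13 \left(5 - -8\right)\right) - 2196 = \left(11916 + 13 \left(5 + 8\right)\right) - 2196 = \left(11916 + 13 \cdot 13\right) - 2196 = \left(11916 + 169\right) - 2196 = 12085 - 2196 = 9889$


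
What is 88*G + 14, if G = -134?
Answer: -11778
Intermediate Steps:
88*G + 14 = 88*(-134) + 14 = -11792 + 14 = -11778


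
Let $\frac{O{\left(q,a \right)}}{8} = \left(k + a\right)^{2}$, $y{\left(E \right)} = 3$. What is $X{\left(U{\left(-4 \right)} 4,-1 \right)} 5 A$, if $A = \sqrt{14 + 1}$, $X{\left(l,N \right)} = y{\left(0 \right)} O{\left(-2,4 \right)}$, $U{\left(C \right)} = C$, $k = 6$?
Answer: $12000 \sqrt{15} \approx 46476.0$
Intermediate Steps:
$O{\left(q,a \right)} = 8 \left(6 + a\right)^{2}$
$X{\left(l,N \right)} = 2400$ ($X{\left(l,N \right)} = 3 \cdot 8 \left(6 + 4\right)^{2} = 3 \cdot 8 \cdot 10^{2} = 3 \cdot 8 \cdot 100 = 3 \cdot 800 = 2400$)
$A = \sqrt{15} \approx 3.873$
$X{\left(U{\left(-4 \right)} 4,-1 \right)} 5 A = 2400 \cdot 5 \sqrt{15} = 12000 \sqrt{15}$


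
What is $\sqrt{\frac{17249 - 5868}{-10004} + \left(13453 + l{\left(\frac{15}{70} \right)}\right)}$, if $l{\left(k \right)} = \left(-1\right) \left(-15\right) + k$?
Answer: $\frac{3 \sqrt{1834485473289}}{35014} \approx 116.05$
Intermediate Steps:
$l{\left(k \right)} = 15 + k$
$\sqrt{\frac{17249 - 5868}{-10004} + \left(13453 + l{\left(\frac{15}{70} \right)}\right)} = \sqrt{\frac{17249 - 5868}{-10004} + \left(13453 + \left(15 + \frac{15}{70}\right)\right)} = \sqrt{11381 \left(- \frac{1}{10004}\right) + \left(13453 + \left(15 + 15 \cdot \frac{1}{70}\right)\right)} = \sqrt{- \frac{11381}{10004} + \left(13453 + \left(15 + \frac{3}{14}\right)\right)} = \sqrt{- \frac{11381}{10004} + \left(13453 + \frac{213}{14}\right)} = \sqrt{- \frac{11381}{10004} + \frac{188555}{14}} = \sqrt{\frac{943072443}{70028}} = \frac{3 \sqrt{1834485473289}}{35014}$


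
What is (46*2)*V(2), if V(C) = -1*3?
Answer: -276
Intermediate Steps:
V(C) = -3
(46*2)*V(2) = (46*2)*(-3) = 92*(-3) = -276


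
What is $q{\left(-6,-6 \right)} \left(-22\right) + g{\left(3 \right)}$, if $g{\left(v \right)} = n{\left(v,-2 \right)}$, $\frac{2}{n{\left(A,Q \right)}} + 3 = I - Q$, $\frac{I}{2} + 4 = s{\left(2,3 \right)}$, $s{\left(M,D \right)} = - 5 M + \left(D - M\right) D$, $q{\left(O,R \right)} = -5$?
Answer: $\frac{2528}{23} \approx 109.91$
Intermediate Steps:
$s{\left(M,D \right)} = - 5 M + D \left(D - M\right)$
$I = -22$ ($I = -8 + 2 \left(3^{2} - 10 - 3 \cdot 2\right) = -8 + 2 \left(9 - 10 - 6\right) = -8 + 2 \left(-7\right) = -8 - 14 = -22$)
$n{\left(A,Q \right)} = \frac{2}{-25 - Q}$ ($n{\left(A,Q \right)} = \frac{2}{-3 - \left(22 + Q\right)} = \frac{2}{-25 - Q}$)
$g{\left(v \right)} = - \frac{2}{23}$ ($g{\left(v \right)} = - \frac{2}{25 - 2} = - \frac{2}{23}$)
$q{\left(-6,-6 \right)} \left(-22\right) + g{\left(3 \right)} = \left(-5\right) \left(-22\right) - \frac{2}{23} = 110 - \frac{2}{23} = \frac{2528}{23}$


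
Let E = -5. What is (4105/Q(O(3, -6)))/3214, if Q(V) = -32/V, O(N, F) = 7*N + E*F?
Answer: -209355/102848 ≈ -2.0356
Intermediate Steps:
O(N, F) = -5*F + 7*N (O(N, F) = 7*N - 5*F = -5*F + 7*N)
(4105/Q(O(3, -6)))/3214 = (4105/((-32/(-5*(-6) + 7*3))))/3214 = (4105/((-32/(30 + 21))))*(1/3214) = (4105/((-32/51)))*(1/3214) = (4105/((-32*1/51)))*(1/3214) = (4105/(-32/51))*(1/3214) = (4105*(-51/32))*(1/3214) = -209355/32*1/3214 = -209355/102848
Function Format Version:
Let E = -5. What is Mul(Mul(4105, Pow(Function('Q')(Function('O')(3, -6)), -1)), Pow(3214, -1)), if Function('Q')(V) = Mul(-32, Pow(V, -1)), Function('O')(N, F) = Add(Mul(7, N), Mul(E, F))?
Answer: Rational(-209355, 102848) ≈ -2.0356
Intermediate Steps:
Function('O')(N, F) = Add(Mul(-5, F), Mul(7, N)) (Function('O')(N, F) = Add(Mul(7, N), Mul(-5, F)) = Add(Mul(-5, F), Mul(7, N)))
Mul(Mul(4105, Pow(Function('Q')(Function('O')(3, -6)), -1)), Pow(3214, -1)) = Mul(Mul(4105, Pow(Mul(-32, Pow(Add(Mul(-5, -6), Mul(7, 3)), -1)), -1)), Pow(3214, -1)) = Mul(Mul(4105, Pow(Mul(-32, Pow(Add(30, 21), -1)), -1)), Rational(1, 3214)) = Mul(Mul(4105, Pow(Mul(-32, Pow(51, -1)), -1)), Rational(1, 3214)) = Mul(Mul(4105, Pow(Mul(-32, Rational(1, 51)), -1)), Rational(1, 3214)) = Mul(Mul(4105, Pow(Rational(-32, 51), -1)), Rational(1, 3214)) = Mul(Mul(4105, Rational(-51, 32)), Rational(1, 3214)) = Mul(Rational(-209355, 32), Rational(1, 3214)) = Rational(-209355, 102848)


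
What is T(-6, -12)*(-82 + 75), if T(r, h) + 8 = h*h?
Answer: -952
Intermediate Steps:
T(r, h) = -8 + h**2 (T(r, h) = -8 + h*h = -8 + h**2)
T(-6, -12)*(-82 + 75) = (-8 + (-12)**2)*(-82 + 75) = (-8 + 144)*(-7) = 136*(-7) = -952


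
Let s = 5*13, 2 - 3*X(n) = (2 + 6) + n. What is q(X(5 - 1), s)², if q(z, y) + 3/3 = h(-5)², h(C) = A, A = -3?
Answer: 64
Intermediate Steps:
X(n) = -2 - n/3 (X(n) = ⅔ - ((2 + 6) + n)/3 = ⅔ - (8 + n)/3 = ⅔ + (-8/3 - n/3) = -2 - n/3)
s = 65
h(C) = -3
q(z, y) = 8 (q(z, y) = -1 + (-3)² = -1 + 9 = 8)
q(X(5 - 1), s)² = 8² = 64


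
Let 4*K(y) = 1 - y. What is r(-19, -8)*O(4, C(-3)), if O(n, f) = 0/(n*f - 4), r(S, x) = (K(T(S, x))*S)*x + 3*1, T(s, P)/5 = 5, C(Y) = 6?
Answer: 0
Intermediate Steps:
T(s, P) = 25 (T(s, P) = 5*5 = 25)
K(y) = 1/4 - y/4 (K(y) = (1 - y)/4 = 1/4 - y/4)
r(S, x) = 3 - 6*S*x (r(S, x) = ((1/4 - 1/4*25)*S)*x + 3*1 = ((1/4 - 25/4)*S)*x + 3 = (-6*S)*x + 3 = -6*S*x + 3 = 3 - 6*S*x)
O(n, f) = 0 (O(n, f) = 0/(f*n - 4) = 0/(-4 + f*n) = 0)
r(-19, -8)*O(4, C(-3)) = (3 - 6*(-19)*(-8))*0 = (3 - 912)*0 = -909*0 = 0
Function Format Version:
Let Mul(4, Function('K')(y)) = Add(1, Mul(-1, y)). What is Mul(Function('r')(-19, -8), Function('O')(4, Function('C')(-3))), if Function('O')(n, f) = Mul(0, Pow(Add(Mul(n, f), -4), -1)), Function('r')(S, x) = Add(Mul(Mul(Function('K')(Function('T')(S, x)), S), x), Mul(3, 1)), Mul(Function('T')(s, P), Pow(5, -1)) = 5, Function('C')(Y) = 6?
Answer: 0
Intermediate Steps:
Function('T')(s, P) = 25 (Function('T')(s, P) = Mul(5, 5) = 25)
Function('K')(y) = Add(Rational(1, 4), Mul(Rational(-1, 4), y)) (Function('K')(y) = Mul(Rational(1, 4), Add(1, Mul(-1, y))) = Add(Rational(1, 4), Mul(Rational(-1, 4), y)))
Function('r')(S, x) = Add(3, Mul(-6, S, x)) (Function('r')(S, x) = Add(Mul(Mul(Add(Rational(1, 4), Mul(Rational(-1, 4), 25)), S), x), Mul(3, 1)) = Add(Mul(Mul(Add(Rational(1, 4), Rational(-25, 4)), S), x), 3) = Add(Mul(Mul(-6, S), x), 3) = Add(Mul(-6, S, x), 3) = Add(3, Mul(-6, S, x)))
Function('O')(n, f) = 0 (Function('O')(n, f) = Mul(0, Pow(Add(Mul(f, n), -4), -1)) = Mul(0, Pow(Add(-4, Mul(f, n)), -1)) = 0)
Mul(Function('r')(-19, -8), Function('O')(4, Function('C')(-3))) = Mul(Add(3, Mul(-6, -19, -8)), 0) = Mul(Add(3, -912), 0) = Mul(-909, 0) = 0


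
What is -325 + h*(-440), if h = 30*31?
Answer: -409525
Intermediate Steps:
h = 930
-325 + h*(-440) = -325 + 930*(-440) = -325 - 409200 = -409525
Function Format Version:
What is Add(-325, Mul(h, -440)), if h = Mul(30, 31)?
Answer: -409525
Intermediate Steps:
h = 930
Add(-325, Mul(h, -440)) = Add(-325, Mul(930, -440)) = Add(-325, -409200) = -409525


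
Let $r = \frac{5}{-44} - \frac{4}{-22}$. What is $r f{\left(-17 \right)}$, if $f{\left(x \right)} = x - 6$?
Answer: $- \frac{69}{44} \approx -1.5682$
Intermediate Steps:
$f{\left(x \right)} = -6 + x$
$r = \frac{3}{44}$ ($r = 5 \left(- \frac{1}{44}\right) - - \frac{2}{11} = - \frac{5}{44} + \frac{2}{11} = \frac{3}{44} \approx 0.068182$)
$r f{\left(-17 \right)} = \frac{3 \left(-6 - 17\right)}{44} = \frac{3}{44} \left(-23\right) = - \frac{69}{44}$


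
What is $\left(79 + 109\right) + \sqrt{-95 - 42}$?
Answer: $188 + i \sqrt{137} \approx 188.0 + 11.705 i$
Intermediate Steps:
$\left(79 + 109\right) + \sqrt{-95 - 42} = 188 + \sqrt{-137} = 188 + i \sqrt{137}$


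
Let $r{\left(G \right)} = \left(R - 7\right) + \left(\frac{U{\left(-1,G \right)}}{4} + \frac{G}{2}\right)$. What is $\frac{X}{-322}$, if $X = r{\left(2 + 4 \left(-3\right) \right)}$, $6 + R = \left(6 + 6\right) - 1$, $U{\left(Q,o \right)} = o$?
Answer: $\frac{19}{644} \approx 0.029503$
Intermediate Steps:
$R = 5$ ($R = -6 + \left(\left(6 + 6\right) - 1\right) = -6 + \left(12 - 1\right) = -6 + 11 = 5$)
$r{\left(G \right)} = -2 + \frac{3 G}{4}$ ($r{\left(G \right)} = \left(5 - 7\right) + \left(\frac{G}{4} + \frac{G}{2}\right) = -2 + \left(G \frac{1}{4} + G \frac{1}{2}\right) = -2 + \left(\frac{G}{4} + \frac{G}{2}\right) = -2 + \frac{3 G}{4}$)
$X = - \frac{19}{2}$ ($X = -2 + \frac{3 \left(2 + 4 \left(-3\right)\right)}{4} = -2 + \frac{3 \left(2 - 12\right)}{4} = -2 + \frac{3}{4} \left(-10\right) = -2 - \frac{15}{2} = - \frac{19}{2} \approx -9.5$)
$\frac{X}{-322} = - \frac{19}{2 \left(-322\right)} = \left(- \frac{19}{2}\right) \left(- \frac{1}{322}\right) = \frac{19}{644}$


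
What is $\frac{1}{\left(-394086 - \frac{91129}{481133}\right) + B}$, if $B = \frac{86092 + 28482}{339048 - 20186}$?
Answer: $- \frac{76707515323}{30229344849701206} \approx -2.5375 \cdot 10^{-6}$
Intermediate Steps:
$B = \frac{57287}{159431}$ ($B = \frac{114574}{318862} = 114574 \cdot \frac{1}{318862} = \frac{57287}{159431} \approx 0.35932$)
$\frac{1}{\left(-394086 - \frac{91129}{481133}\right) + B} = \frac{1}{\left(-394086 - \frac{91129}{481133}\right) + \frac{57287}{159431}} = \frac{1}{- \frac{189607870567}{481133} + \frac{57287}{159431}} = \frac{1}{- \frac{30229344849701206}{76707515323}} = - \frac{76707515323}{30229344849701206}$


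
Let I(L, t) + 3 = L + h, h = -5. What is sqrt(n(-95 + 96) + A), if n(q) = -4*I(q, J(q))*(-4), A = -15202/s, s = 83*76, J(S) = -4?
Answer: I*sqrt(1138117746)/3154 ≈ 10.696*I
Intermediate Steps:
s = 6308
A = -7601/3154 (A = -15202/6308 = -15202*1/6308 = -7601/3154 ≈ -2.4100)
I(L, t) = -8 + L (I(L, t) = -3 + (L - 5) = -3 + (-5 + L) = -8 + L)
n(q) = -128 + 16*q (n(q) = -4*(-8 + q)*(-4) = (32 - 4*q)*(-4) = -128 + 16*q)
sqrt(n(-95 + 96) + A) = sqrt((-128 + 16*(-95 + 96)) - 7601/3154) = sqrt((-128 + 16*1) - 7601/3154) = sqrt((-128 + 16) - 7601/3154) = sqrt(-112 - 7601/3154) = sqrt(-360849/3154) = I*sqrt(1138117746)/3154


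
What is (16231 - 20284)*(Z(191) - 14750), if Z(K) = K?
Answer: 59007627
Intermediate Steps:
(16231 - 20284)*(Z(191) - 14750) = (16231 - 20284)*(191 - 14750) = -4053*(-14559) = 59007627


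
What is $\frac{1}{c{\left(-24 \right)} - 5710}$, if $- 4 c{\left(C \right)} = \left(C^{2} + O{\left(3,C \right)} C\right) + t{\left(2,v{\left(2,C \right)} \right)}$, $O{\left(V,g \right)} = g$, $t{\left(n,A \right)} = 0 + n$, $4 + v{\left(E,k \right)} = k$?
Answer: $- \frac{2}{11997} \approx -0.00016671$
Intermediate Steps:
$v{\left(E,k \right)} = -4 + k$
$t{\left(n,A \right)} = n$
$c{\left(C \right)} = - \frac{1}{2} - \frac{C^{2}}{2}$ ($c{\left(C \right)} = - \frac{\left(C^{2} + C C\right) + 2}{4} = - \frac{\left(C^{2} + C^{2}\right) + 2}{4} = - \frac{2 C^{2} + 2}{4} = - \frac{2 + 2 C^{2}}{4} = - \frac{1}{2} - \frac{C^{2}}{2}$)
$\frac{1}{c{\left(-24 \right)} - 5710} = \frac{1}{\left(- \frac{1}{2} - \frac{\left(-24\right)^{2}}{2}\right) - 5710} = \frac{1}{\left(- \frac{1}{2} - 288\right) - 5710} = \frac{1}{- \frac{577}{2} - 5710} = \frac{1}{- \frac{11997}{2}} = - \frac{2}{11997}$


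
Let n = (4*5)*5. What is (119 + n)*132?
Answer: 28908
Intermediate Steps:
n = 100 (n = 20*5 = 100)
(119 + n)*132 = (119 + 100)*132 = 219*132 = 28908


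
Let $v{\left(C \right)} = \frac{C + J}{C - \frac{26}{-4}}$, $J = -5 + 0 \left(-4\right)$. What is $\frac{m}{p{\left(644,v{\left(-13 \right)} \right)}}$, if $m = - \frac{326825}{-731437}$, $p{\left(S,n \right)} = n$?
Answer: $\frac{4248725}{26331732} \approx 0.16135$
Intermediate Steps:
$J = -5$ ($J = -5 + 0 = -5$)
$v{\left(C \right)} = \frac{-5 + C}{\frac{13}{2} + C}$ ($v{\left(C \right)} = \frac{C - 5}{C - \frac{26}{-4}} = \frac{-5 + C}{C - - \frac{13}{2}} = \frac{-5 + C}{C + \frac{13}{2}} = \frac{-5 + C}{\frac{13}{2} + C}$)
$m = \frac{326825}{731437}$ ($m = \left(-326825\right) \left(- \frac{1}{731437}\right) = \frac{326825}{731437} \approx 0.44683$)
$\frac{m}{p{\left(644,v{\left(-13 \right)} \right)}} = \frac{326825}{731437 \frac{2 \left(-5 - 13\right)}{13 + 2 \left(-13\right)}} = \frac{326825}{731437 \cdot 2 \frac{1}{13 - 26} \left(-18\right)} = \frac{326825}{731437 \cdot 2 \frac{1}{-13} \left(-18\right)} = \frac{326825}{731437 \cdot 2 \left(- \frac{1}{13}\right) \left(-18\right)} = \frac{326825}{731437 \cdot \frac{36}{13}} = \frac{326825}{731437} \cdot \frac{13}{36} = \frac{4248725}{26331732}$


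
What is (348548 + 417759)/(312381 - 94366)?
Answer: 766307/218015 ≈ 3.5149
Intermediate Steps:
(348548 + 417759)/(312381 - 94366) = 766307/218015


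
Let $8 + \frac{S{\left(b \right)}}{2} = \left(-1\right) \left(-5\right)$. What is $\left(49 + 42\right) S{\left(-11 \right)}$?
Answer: $-546$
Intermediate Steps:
$S{\left(b \right)} = -6$ ($S{\left(b \right)} = -16 + 2 \left(\left(-1\right) \left(-5\right)\right) = -16 + 2 \cdot 5 = -16 + 10 = -6$)
$\left(49 + 42\right) S{\left(-11 \right)} = \left(49 + 42\right) \left(-6\right) = 91 \left(-6\right) = -546$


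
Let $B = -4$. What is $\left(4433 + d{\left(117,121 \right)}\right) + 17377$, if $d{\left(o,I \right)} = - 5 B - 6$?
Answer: $21824$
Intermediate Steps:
$d{\left(o,I \right)} = 14$ ($d{\left(o,I \right)} = \left(-5\right) \left(-4\right) - 6 = 20 - 6 = 14$)
$\left(4433 + d{\left(117,121 \right)}\right) + 17377 = \left(4433 + 14\right) + 17377 = 4447 + 17377 = 21824$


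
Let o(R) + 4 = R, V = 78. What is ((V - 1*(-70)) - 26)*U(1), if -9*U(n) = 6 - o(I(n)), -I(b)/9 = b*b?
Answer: -2318/9 ≈ -257.56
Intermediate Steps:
I(b) = -9*b**2 (I(b) = -9*b*b = -9*b**2)
o(R) = -4 + R
U(n) = -10/9 - n**2 (U(n) = -(6 - (-4 - 9*n**2))/9 = -(6 + (4 + 9*n**2))/9 = -(10 + 9*n**2)/9 = -10/9 - n**2)
((V - 1*(-70)) - 26)*U(1) = ((78 - 1*(-70)) - 26)*(-10/9 - 1*1**2) = ((78 + 70) - 26)*(-10/9 - 1*1) = (148 - 26)*(-10/9 - 1) = 122*(-19/9) = -2318/9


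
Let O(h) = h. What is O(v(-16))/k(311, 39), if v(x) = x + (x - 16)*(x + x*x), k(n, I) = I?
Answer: -592/3 ≈ -197.33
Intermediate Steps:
v(x) = x + (-16 + x)*(x + x**2)
O(v(-16))/k(311, 39) = -16*(-15 + (-16)**2 - 15*(-16))/39 = -16*(-15 + 256 + 240)*(1/39) = -16*481*(1/39) = -7696*1/39 = -592/3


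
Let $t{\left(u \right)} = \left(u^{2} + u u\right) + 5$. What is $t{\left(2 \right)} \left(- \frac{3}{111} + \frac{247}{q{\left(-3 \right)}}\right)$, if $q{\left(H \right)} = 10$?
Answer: $\frac{118677}{370} \approx 320.75$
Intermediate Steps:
$t{\left(u \right)} = 5 + 2 u^{2}$ ($t{\left(u \right)} = \left(u^{2} + u^{2}\right) + 5 = 2 u^{2} + 5 = 5 + 2 u^{2}$)
$t{\left(2 \right)} \left(- \frac{3}{111} + \frac{247}{q{\left(-3 \right)}}\right) = \left(5 + 2 \cdot 2^{2}\right) \left(- \frac{3}{111} + \frac{247}{10}\right) = \left(5 + 2 \cdot 4\right) \left(\left(-3\right) \frac{1}{111} + 247 \cdot \frac{1}{10}\right) = \left(5 + 8\right) \left(- \frac{1}{37} + \frac{247}{10}\right) = 13 \cdot \frac{9129}{370} = \frac{118677}{370}$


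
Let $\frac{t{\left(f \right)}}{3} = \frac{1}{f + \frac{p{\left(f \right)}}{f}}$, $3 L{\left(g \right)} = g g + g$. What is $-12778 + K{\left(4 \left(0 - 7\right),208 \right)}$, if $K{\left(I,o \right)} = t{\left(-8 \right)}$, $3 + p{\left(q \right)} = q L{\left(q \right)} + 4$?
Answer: $- \frac{3232762}{253} \approx -12778.0$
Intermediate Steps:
$L{\left(g \right)} = \frac{g}{3} + \frac{g^{2}}{3}$ ($L{\left(g \right)} = \frac{g g + g}{3} = \frac{g^{2} + g}{3} = \frac{g + g^{2}}{3} = \frac{g}{3} + \frac{g^{2}}{3}$)
$p{\left(q \right)} = 1 + \frac{q^{2} \left(1 + q\right)}{3}$ ($p{\left(q \right)} = -3 + \left(q \frac{q \left(1 + q\right)}{3} + 4\right) = -3 + \left(\frac{q^{2} \left(1 + q\right)}{3} + 4\right) = -3 + \left(4 + \frac{q^{2} \left(1 + q\right)}{3}\right) = 1 + \frac{q^{2} \left(1 + q\right)}{3}$)
$t{\left(f \right)} = \frac{3}{f + \frac{1 + \frac{f^{2} \left(1 + f\right)}{3}}{f}}$
$K{\left(I,o \right)} = \frac{72}{253}$ ($K{\left(I,o \right)} = 9 \left(-8\right) \frac{1}{3 + \left(-8\right)^{3} + 4 \left(-8\right)^{2}} = 9 \left(-8\right) \frac{1}{3 - 512 + 4 \cdot 64} = 9 \left(-8\right) \frac{1}{3 - 512 + 256} = 9 \left(-8\right) \frac{1}{-253} = 9 \left(-8\right) \left(- \frac{1}{253}\right) = \frac{72}{253}$)
$-12778 + K{\left(4 \left(0 - 7\right),208 \right)} = -12778 + \frac{72}{253} = - \frac{3232762}{253}$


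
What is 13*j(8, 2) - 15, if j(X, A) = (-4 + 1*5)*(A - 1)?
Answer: -2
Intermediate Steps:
j(X, A) = -1 + A (j(X, A) = (-4 + 5)*(-1 + A) = 1*(-1 + A) = -1 + A)
13*j(8, 2) - 15 = 13*(-1 + 2) - 15 = 13*1 - 15 = 13 - 15 = -2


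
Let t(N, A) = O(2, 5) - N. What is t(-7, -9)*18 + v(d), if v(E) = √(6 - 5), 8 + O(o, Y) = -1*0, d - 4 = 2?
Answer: -17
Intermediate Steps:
d = 6 (d = 4 + 2 = 6)
O(o, Y) = -8 (O(o, Y) = -8 - 1*0 = -8 + 0 = -8)
v(E) = 1 (v(E) = √1 = 1)
t(N, A) = -8 - N
t(-7, -9)*18 + v(d) = (-8 - 1*(-7))*18 + 1 = (-8 + 7)*18 + 1 = -1*18 + 1 = -18 + 1 = -17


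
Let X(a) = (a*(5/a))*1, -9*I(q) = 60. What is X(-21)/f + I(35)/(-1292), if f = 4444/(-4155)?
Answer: -20108755/4306236 ≈ -4.6697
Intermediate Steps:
I(q) = -20/3 (I(q) = -1/9*60 = -20/3)
f = -4444/4155 (f = 4444*(-1/4155) = -4444/4155 ≈ -1.0696)
X(a) = 5 (X(a) = 5*1 = 5)
X(-21)/f + I(35)/(-1292) = 5/(-4444/4155) - 20/3/(-1292) = 5*(-4155/4444) - 20/3*(-1/1292) = -20775/4444 + 5/969 = -20108755/4306236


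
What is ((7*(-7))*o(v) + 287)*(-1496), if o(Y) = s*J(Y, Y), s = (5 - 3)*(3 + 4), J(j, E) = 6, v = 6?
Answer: 5728184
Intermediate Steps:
s = 14 (s = 2*7 = 14)
o(Y) = 84 (o(Y) = 14*6 = 84)
((7*(-7))*o(v) + 287)*(-1496) = ((7*(-7))*84 + 287)*(-1496) = (-49*84 + 287)*(-1496) = (-4116 + 287)*(-1496) = -3829*(-1496) = 5728184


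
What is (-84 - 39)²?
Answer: 15129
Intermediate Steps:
(-84 - 39)² = (-123)² = 15129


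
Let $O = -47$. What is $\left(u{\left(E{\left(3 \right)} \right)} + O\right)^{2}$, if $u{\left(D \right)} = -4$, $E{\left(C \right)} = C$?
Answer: $2601$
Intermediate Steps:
$\left(u{\left(E{\left(3 \right)} \right)} + O\right)^{2} = \left(-4 - 47\right)^{2} = \left(-51\right)^{2} = 2601$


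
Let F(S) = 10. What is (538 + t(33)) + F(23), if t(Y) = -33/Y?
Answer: 547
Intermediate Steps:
(538 + t(33)) + F(23) = (538 - 33/33) + 10 = (538 - 33*1/33) + 10 = (538 - 1) + 10 = 537 + 10 = 547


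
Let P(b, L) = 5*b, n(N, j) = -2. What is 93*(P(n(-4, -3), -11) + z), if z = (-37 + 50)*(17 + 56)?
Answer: 87327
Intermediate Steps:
z = 949 (z = 13*73 = 949)
93*(P(n(-4, -3), -11) + z) = 93*(5*(-2) + 949) = 93*(-10 + 949) = 93*939 = 87327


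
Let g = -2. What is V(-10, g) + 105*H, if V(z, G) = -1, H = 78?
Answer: 8189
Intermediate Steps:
V(-10, g) + 105*H = -1 + 105*78 = -1 + 8190 = 8189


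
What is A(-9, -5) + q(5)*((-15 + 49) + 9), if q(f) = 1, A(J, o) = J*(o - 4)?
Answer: 124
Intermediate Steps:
A(J, o) = J*(-4 + o)
A(-9, -5) + q(5)*((-15 + 49) + 9) = -9*(-4 - 5) + 1*((-15 + 49) + 9) = -9*(-9) + 1*(34 + 9) = 81 + 1*43 = 81 + 43 = 124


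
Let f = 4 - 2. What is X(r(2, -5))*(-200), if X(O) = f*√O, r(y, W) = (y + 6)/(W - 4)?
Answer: -800*I*√2/3 ≈ -377.12*I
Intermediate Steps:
f = 2
r(y, W) = (6 + y)/(-4 + W)
X(O) = 2*√O
X(r(2, -5))*(-200) = (2*√((6 + 2)/(-4 - 5)))*(-200) = (2*√(8/(-9)))*(-200) = (2*√(-⅑*8))*(-200) = (2*√(-8/9))*(-200) = (2*(2*I*√2/3))*(-200) = (4*I*√2/3)*(-200) = -800*I*√2/3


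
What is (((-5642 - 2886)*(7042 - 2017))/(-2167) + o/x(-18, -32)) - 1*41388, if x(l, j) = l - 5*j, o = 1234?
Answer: -3323919277/153857 ≈ -21604.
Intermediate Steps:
(((-5642 - 2886)*(7042 - 2017))/(-2167) + o/x(-18, -32)) - 1*41388 = (((-5642 - 2886)*(7042 - 2017))/(-2167) + 1234/(-18 - 5*(-32))) - 1*41388 = (-8528*5025*(-1/2167) + 1234/(-18 + 160)) - 41388 = (-42853200*(-1/2167) + 1234/142) - 41388 = (42853200/2167 + 1234*(1/142)) - 41388 = (42853200/2167 + 617/71) - 41388 = 3043914239/153857 - 41388 = -3323919277/153857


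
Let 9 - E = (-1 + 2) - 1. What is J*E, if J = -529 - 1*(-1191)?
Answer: 5958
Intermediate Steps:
E = 9 (E = 9 - ((-1 + 2) - 1) = 9 - (1 - 1) = 9 - 1*0 = 9 + 0 = 9)
J = 662 (J = -529 + 1191 = 662)
J*E = 662*9 = 5958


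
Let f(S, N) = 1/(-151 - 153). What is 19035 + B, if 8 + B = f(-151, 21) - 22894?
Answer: -1175569/304 ≈ -3867.0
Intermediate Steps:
f(S, N) = -1/304 (f(S, N) = 1/(-304) = -1/304)
B = -6962209/304 (B = -8 + (-1/304 - 22894) = -8 - 6959777/304 = -6962209/304 ≈ -22902.)
19035 + B = 19035 - 6962209/304 = -1175569/304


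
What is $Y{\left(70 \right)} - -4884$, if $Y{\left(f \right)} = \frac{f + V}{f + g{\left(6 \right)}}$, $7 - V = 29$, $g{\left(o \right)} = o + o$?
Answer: $\frac{200268}{41} \approx 4884.6$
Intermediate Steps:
$g{\left(o \right)} = 2 o$
$V = -22$ ($V = 7 - 29 = -22$)
$Y{\left(f \right)} = \frac{-22 + f}{12 + f}$ ($Y{\left(f \right)} = \frac{f - 22}{f + 2 \cdot 6} = \frac{-22 + f}{f + 12} = \frac{-22 + f}{12 + f}$)
$Y{\left(70 \right)} - -4884 = \frac{-22 + 70}{12 + 70} - -4884 = \frac{1}{82} \cdot 48 + 4884 = \frac{24}{41} + 4884 = \frac{200268}{41}$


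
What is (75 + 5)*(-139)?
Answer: -11120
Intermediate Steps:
(75 + 5)*(-139) = 80*(-139) = -11120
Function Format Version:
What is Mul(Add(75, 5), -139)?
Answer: -11120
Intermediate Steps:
Mul(Add(75, 5), -139) = Mul(80, -139) = -11120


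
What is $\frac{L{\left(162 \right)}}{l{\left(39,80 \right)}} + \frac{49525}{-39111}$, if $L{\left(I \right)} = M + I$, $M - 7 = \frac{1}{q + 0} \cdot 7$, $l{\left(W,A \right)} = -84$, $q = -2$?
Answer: $- \frac{7088647}{2190216} \approx -3.2365$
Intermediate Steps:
$M = \frac{7}{2}$ ($M = 7 + \frac{1}{-2 + 0} \cdot 7 = 7 + \frac{1}{-2} \cdot 7 = 7 - \frac{7}{2} = \frac{7}{2} \approx 3.5$)
$L{\left(I \right)} = \frac{7}{2} + I$
$\frac{L{\left(162 \right)}}{l{\left(39,80 \right)}} + \frac{49525}{-39111} = \frac{\frac{7}{2} + 162}{-84} + \frac{49525}{-39111} = \frac{331}{2} \left(- \frac{1}{84}\right) + 49525 \left(- \frac{1}{39111}\right) = - \frac{331}{168} - \frac{49525}{39111} = - \frac{7088647}{2190216}$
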